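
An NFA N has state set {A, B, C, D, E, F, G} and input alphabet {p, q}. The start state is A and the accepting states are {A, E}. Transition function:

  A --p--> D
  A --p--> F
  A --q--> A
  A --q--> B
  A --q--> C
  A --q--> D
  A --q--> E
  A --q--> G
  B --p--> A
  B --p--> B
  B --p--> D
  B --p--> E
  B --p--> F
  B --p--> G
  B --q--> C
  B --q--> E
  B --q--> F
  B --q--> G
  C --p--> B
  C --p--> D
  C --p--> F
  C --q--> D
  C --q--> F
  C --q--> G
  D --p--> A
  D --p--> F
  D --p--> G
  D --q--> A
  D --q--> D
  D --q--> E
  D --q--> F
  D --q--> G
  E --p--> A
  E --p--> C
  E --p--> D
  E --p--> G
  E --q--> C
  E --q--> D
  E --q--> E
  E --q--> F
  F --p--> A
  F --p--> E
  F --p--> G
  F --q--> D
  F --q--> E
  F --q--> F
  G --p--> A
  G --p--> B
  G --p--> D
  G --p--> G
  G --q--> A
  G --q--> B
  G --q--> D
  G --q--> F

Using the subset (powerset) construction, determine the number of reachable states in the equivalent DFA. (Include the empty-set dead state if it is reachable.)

Start state of the DFA: {A}.
{A} --p--> {D, F}  [new]
{A} --q--> {A, B, C, D, E, G}  [new]
{D, F} --p--> {A, E, F, G}  [new]
{D, F} --q--> {A, D, E, F, G}  [new]
{A, B, C, D, E, G} --p--> {A, B, C, D, E, F, G}  [new]
{A, B, C, D, E, G} --q--> {A, B, C, D, E, F, G}  [seen]
{A, E, F, G} --p--> {A, B, C, D, E, F, G}  [seen]
{A, E, F, G} --q--> {A, B, C, D, E, F, G}  [seen]
{A, D, E, F, G} --p--> {A, B, C, D, E, F, G}  [seen]
{A, D, E, F, G} --q--> {A, B, C, D, E, F, G}  [seen]
{A, B, C, D, E, F, G} --p--> {A, B, C, D, E, F, G}  [seen]
{A, B, C, D, E, F, G} --q--> {A, B, C, D, E, F, G}  [seen]
Reachable DFA states: {A}, {D, F}, {A, B, C, D, E, G}, {A, E, F, G}, {A, D, E, F, G}, {A, B, C, D, E, F, G}.

6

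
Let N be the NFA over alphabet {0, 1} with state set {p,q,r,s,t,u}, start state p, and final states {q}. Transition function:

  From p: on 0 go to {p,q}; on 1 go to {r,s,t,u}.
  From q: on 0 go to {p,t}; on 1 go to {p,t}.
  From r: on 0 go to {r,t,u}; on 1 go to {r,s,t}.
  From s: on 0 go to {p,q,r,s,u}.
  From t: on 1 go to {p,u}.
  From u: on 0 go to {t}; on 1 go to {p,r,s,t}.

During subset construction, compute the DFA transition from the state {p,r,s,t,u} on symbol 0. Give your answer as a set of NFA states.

δ(p,0) = {p,q}; δ(r,0) = {r,t,u}; δ(s,0) = {p,q,r,s,u}; δ(t,0) = ∅; δ(u,0) = {t}.
Union: {p,q,r,s,t,u}.

{p,q,r,s,t,u}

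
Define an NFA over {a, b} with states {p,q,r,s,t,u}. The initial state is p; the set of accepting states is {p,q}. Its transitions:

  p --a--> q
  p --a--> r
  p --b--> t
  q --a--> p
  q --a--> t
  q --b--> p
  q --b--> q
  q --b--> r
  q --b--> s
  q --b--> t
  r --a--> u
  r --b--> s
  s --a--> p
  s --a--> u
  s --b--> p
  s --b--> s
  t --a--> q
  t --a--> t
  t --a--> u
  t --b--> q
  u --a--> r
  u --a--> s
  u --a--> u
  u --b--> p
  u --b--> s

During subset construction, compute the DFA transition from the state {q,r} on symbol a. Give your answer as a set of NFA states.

{p,t,u}

δ(q,a) = {p,t}; δ(r,a) = {u}.
Union: {p,t,u}.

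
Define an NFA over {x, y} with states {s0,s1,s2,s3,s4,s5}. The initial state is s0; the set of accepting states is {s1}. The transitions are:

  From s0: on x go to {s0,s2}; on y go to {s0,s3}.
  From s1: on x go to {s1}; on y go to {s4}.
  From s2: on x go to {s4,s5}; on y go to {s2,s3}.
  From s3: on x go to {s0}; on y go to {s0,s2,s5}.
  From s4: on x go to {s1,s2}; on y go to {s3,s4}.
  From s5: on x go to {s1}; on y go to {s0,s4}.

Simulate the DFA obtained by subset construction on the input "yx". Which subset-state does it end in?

Start: {s0}.
δ(s0,y) = {s0,s3}.
Union: {s0,s3}.
After y: {s0,s3}.
δ(s0,x) = {s0,s2}; δ(s3,x) = {s0}.
Union: {s0,s2}.
After x: {s0,s2}.

{s0,s2}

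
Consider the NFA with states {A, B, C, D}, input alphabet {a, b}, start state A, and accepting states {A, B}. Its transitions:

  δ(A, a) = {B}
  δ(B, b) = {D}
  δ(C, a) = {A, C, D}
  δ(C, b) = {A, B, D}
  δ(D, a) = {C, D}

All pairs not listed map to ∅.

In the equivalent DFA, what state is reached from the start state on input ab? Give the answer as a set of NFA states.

Start: {A}.
δ(A,a) = {B}.
Union: {B}.
After a: {B}.
δ(B,b) = {D}.
Union: {D}.
After b: {D}.

{D}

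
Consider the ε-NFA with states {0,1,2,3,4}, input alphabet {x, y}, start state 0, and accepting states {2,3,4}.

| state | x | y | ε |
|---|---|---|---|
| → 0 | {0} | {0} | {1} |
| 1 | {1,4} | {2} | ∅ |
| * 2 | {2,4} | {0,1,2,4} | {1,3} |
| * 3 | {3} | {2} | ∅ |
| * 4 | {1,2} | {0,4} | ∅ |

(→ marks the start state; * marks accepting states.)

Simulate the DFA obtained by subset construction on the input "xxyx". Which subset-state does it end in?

{0,1,2,3,4}

Start: {0,1}.
δ(0,x) = {0}; δ(1,x) = {1,4}.
Union: {0,1,4}.
After x: {0,1,4}.
δ(0,x) = {0}; δ(1,x) = {1,4}; δ(4,x) = {1,2}.
Union: {0,1,2,4}.
ε-closure gives {0,1,2,3,4}.
After x: {0,1,2,3,4}.
δ(0,y) = {0}; δ(1,y) = {2}; δ(2,y) = {0,1,2,4}; δ(3,y) = {2}; δ(4,y) = {0,4}.
Union: {0,1,2,4}.
ε-closure gives {0,1,2,3,4}.
After y: {0,1,2,3,4}.
δ(0,x) = {0}; δ(1,x) = {1,4}; δ(2,x) = {2,4}; δ(3,x) = {3}; δ(4,x) = {1,2}.
Union: {0,1,2,3,4}.
After x: {0,1,2,3,4}.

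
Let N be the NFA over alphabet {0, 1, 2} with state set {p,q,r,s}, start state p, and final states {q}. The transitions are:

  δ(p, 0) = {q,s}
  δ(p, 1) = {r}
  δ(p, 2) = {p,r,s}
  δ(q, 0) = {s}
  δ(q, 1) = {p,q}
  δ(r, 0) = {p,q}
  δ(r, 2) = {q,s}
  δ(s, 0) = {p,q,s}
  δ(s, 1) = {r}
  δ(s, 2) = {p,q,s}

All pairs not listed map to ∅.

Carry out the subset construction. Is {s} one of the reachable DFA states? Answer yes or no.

no

Start state of the DFA: {p}.
{p} --0--> {q,s}  [new]
{p} --1--> {r}  [new]
{p} --2--> {p,r,s}  [new]
{q,s} --0--> {p,q,s}  [new]
{q,s} --1--> {p,q,r}  [new]
{q,s} --2--> {p,q,s}  [seen]
{r} --0--> {p,q}  [new]
{r} --1--> ∅  [new]
{r} --2--> {q,s}  [seen]
{p,r,s} --0--> {p,q,s}  [seen]
{p,r,s} --1--> {r}  [seen]
{p,r,s} --2--> {p,q,r,s}  [new]
{p,q,s} --0--> {p,q,s}  [seen]
{p,q,s} --1--> {p,q,r}  [seen]
{p,q,s} --2--> {p,q,r,s}  [seen]
{p,q,r} --0--> {p,q,s}  [seen]
{p,q,r} --1--> {p,q,r}  [seen]
{p,q,r} --2--> {p,q,r,s}  [seen]
{p,q} --0--> {q,s}  [seen]
{p,q} --1--> {p,q,r}  [seen]
{p,q} --2--> {p,r,s}  [seen]
∅ --0--> ∅  [seen]
∅ --1--> ∅  [seen]
∅ --2--> ∅  [seen]
{p,q,r,s} --0--> {p,q,s}  [seen]
{p,q,r,s} --1--> {p,q,r}  [seen]
{p,q,r,s} --2--> {p,q,r,s}  [seen]
Reachable DFA states: {p}, {q,s}, {r}, {p,r,s}, {p,q,s}, {p,q,r}, {p,q}, ∅, {p,q,r,s}.
{s} is not among them.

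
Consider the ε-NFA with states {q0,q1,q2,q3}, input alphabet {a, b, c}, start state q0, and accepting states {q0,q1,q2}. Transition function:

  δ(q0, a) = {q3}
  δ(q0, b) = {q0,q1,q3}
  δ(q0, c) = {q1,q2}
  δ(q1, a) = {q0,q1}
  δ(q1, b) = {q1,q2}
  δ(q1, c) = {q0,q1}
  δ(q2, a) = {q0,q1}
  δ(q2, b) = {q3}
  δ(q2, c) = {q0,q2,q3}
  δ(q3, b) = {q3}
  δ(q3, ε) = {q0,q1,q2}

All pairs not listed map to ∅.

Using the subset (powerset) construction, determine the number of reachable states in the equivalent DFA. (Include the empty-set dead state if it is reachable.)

Start state of the DFA: {q0} (ε-closure of the NFA start).
{q0} --a--> {q0,q1,q2,q3}  [new]
{q0} --b--> {q0,q1,q2,q3}  [seen]
{q0} --c--> {q1,q2}  [new]
{q0,q1,q2,q3} --a--> {q0,q1,q2,q3}  [seen]
{q0,q1,q2,q3} --b--> {q0,q1,q2,q3}  [seen]
{q0,q1,q2,q3} --c--> {q0,q1,q2,q3}  [seen]
{q1,q2} --a--> {q0,q1}  [new]
{q1,q2} --b--> {q0,q1,q2,q3}  [seen]
{q1,q2} --c--> {q0,q1,q2,q3}  [seen]
{q0,q1} --a--> {q0,q1,q2,q3}  [seen]
{q0,q1} --b--> {q0,q1,q2,q3}  [seen]
{q0,q1} --c--> {q0,q1,q2}  [new]
{q0,q1,q2} --a--> {q0,q1,q2,q3}  [seen]
{q0,q1,q2} --b--> {q0,q1,q2,q3}  [seen]
{q0,q1,q2} --c--> {q0,q1,q2,q3}  [seen]
Reachable DFA states: {q0}, {q0,q1,q2,q3}, {q1,q2}, {q0,q1}, {q0,q1,q2}.

5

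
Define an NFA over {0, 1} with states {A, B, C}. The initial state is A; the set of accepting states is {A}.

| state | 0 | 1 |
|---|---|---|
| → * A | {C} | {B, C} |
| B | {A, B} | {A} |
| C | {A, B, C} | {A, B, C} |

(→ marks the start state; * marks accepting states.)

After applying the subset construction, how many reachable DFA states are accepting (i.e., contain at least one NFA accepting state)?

Start state of the DFA: {A}.
{A} --0--> {C}  [new]
{A} --1--> {B, C}  [new]
{C} --0--> {A, B, C}  [new]
{C} --1--> {A, B, C}  [seen]
{B, C} --0--> {A, B, C}  [seen]
{B, C} --1--> {A, B, C}  [seen]
{A, B, C} --0--> {A, B, C}  [seen]
{A, B, C} --1--> {A, B, C}  [seen]
Reachable DFA states: {A}, {C}, {B, C}, {A, B, C}.
Accepting DFA states (contain an NFA accepting state): {A}, {A, B, C}.

2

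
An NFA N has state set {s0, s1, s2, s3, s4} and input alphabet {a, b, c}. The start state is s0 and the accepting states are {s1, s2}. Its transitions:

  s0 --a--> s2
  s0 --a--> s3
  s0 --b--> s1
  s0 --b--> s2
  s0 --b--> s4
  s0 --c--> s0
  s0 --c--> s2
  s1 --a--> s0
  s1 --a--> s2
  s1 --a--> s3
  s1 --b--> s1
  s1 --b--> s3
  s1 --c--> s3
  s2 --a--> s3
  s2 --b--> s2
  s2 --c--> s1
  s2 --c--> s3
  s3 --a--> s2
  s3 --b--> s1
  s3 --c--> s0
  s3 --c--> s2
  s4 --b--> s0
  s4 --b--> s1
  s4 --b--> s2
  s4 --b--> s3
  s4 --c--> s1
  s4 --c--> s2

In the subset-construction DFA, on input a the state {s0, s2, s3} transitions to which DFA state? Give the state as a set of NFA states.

{s2, s3}

δ(s0,a) = {s2, s3}; δ(s2,a) = {s3}; δ(s3,a) = {s2}.
Union: {s2, s3}.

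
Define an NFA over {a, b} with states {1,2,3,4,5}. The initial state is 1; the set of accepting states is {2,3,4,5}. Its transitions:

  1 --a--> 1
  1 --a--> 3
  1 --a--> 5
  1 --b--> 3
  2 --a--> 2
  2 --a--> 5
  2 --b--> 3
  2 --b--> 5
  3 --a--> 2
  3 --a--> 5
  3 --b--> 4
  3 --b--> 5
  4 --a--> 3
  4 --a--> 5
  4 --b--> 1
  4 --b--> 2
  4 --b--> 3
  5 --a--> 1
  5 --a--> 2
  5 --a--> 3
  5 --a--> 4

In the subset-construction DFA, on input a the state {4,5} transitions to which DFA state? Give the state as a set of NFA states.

{1,2,3,4,5}

δ(4,a) = {3,5}; δ(5,a) = {1,2,3,4}.
Union: {1,2,3,4,5}.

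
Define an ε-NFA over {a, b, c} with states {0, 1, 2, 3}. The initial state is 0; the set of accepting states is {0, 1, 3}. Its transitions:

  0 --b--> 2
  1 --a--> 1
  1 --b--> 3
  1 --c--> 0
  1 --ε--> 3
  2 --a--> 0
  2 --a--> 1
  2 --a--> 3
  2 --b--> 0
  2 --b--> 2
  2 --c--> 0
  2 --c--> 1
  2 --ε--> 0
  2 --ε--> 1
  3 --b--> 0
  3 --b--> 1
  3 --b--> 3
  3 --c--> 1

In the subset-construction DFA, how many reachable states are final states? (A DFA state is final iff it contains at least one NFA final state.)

4

Start state of the DFA: {0} (ε-closure of the NFA start).
{0} --a--> ∅  [new]
{0} --b--> {0, 1, 2, 3}  [new]
{0} --c--> ∅  [seen]
∅ --a--> ∅  [seen]
∅ --b--> ∅  [seen]
∅ --c--> ∅  [seen]
{0, 1, 2, 3} --a--> {0, 1, 3}  [new]
{0, 1, 2, 3} --b--> {0, 1, 2, 3}  [seen]
{0, 1, 2, 3} --c--> {0, 1, 3}  [seen]
{0, 1, 3} --a--> {1, 3}  [new]
{0, 1, 3} --b--> {0, 1, 2, 3}  [seen]
{0, 1, 3} --c--> {0, 1, 3}  [seen]
{1, 3} --a--> {1, 3}  [seen]
{1, 3} --b--> {0, 1, 3}  [seen]
{1, 3} --c--> {0, 1, 3}  [seen]
Reachable DFA states: {0}, ∅, {0, 1, 2, 3}, {0, 1, 3}, {1, 3}.
Accepting DFA states (contain an NFA accepting state): {0}, {0, 1, 2, 3}, {0, 1, 3}, {1, 3}.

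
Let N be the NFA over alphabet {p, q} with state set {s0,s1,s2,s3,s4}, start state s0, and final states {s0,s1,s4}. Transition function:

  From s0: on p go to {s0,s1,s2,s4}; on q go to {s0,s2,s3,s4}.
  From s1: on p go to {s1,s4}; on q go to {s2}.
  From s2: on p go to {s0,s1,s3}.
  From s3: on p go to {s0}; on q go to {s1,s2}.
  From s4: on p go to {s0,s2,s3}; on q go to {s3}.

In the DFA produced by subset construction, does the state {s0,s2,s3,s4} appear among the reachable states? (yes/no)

Start state of the DFA: {s0}.
{s0} --p--> {s0,s1,s2,s4}  [new]
{s0} --q--> {s0,s2,s3,s4}  [new]
{s0,s1,s2,s4} --p--> {s0,s1,s2,s3,s4}  [new]
{s0,s1,s2,s4} --q--> {s0,s2,s3,s4}  [seen]
{s0,s2,s3,s4} --p--> {s0,s1,s2,s3,s4}  [seen]
{s0,s2,s3,s4} --q--> {s0,s1,s2,s3,s4}  [seen]
{s0,s1,s2,s3,s4} --p--> {s0,s1,s2,s3,s4}  [seen]
{s0,s1,s2,s3,s4} --q--> {s0,s1,s2,s3,s4}  [seen]
Reachable DFA states: {s0}, {s0,s1,s2,s4}, {s0,s2,s3,s4}, {s0,s1,s2,s3,s4}.
{s0,s2,s3,s4} is among them.

yes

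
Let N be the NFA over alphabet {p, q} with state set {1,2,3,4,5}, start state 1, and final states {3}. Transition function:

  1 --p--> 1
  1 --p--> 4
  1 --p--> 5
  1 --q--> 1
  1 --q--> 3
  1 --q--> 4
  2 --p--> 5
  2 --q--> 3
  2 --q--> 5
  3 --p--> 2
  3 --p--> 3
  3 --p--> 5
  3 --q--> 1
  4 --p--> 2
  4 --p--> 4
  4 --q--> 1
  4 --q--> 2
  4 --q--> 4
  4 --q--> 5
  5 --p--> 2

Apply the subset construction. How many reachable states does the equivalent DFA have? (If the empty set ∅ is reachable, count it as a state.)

Start state of the DFA: {1}.
{1} --p--> {1,4,5}  [new]
{1} --q--> {1,3,4}  [new]
{1,4,5} --p--> {1,2,4,5}  [new]
{1,4,5} --q--> {1,2,3,4,5}  [new]
{1,3,4} --p--> {1,2,3,4,5}  [seen]
{1,3,4} --q--> {1,2,3,4,5}  [seen]
{1,2,4,5} --p--> {1,2,4,5}  [seen]
{1,2,4,5} --q--> {1,2,3,4,5}  [seen]
{1,2,3,4,5} --p--> {1,2,3,4,5}  [seen]
{1,2,3,4,5} --q--> {1,2,3,4,5}  [seen]
Reachable DFA states: {1}, {1,4,5}, {1,3,4}, {1,2,4,5}, {1,2,3,4,5}.

5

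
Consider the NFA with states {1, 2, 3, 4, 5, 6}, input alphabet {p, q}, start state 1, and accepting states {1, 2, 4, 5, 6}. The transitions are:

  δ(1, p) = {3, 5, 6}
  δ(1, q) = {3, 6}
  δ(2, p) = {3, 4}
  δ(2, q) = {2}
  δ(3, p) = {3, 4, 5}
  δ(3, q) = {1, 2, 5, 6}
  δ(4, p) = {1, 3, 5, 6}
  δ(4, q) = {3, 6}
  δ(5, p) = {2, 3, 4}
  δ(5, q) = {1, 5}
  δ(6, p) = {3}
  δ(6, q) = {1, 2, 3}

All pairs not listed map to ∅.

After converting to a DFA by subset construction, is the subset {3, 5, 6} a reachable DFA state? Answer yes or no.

yes

Start state of the DFA: {1}.
{1} --p--> {3, 5, 6}  [new]
{1} --q--> {3, 6}  [new]
{3, 5, 6} --p--> {2, 3, 4, 5}  [new]
{3, 5, 6} --q--> {1, 2, 3, 5, 6}  [new]
{3, 6} --p--> {3, 4, 5}  [new]
{3, 6} --q--> {1, 2, 3, 5, 6}  [seen]
{2, 3, 4, 5} --p--> {1, 2, 3, 4, 5, 6}  [new]
{2, 3, 4, 5} --q--> {1, 2, 3, 5, 6}  [seen]
{1, 2, 3, 5, 6} --p--> {2, 3, 4, 5, 6}  [new]
{1, 2, 3, 5, 6} --q--> {1, 2, 3, 5, 6}  [seen]
{3, 4, 5} --p--> {1, 2, 3, 4, 5, 6}  [seen]
{3, 4, 5} --q--> {1, 2, 3, 5, 6}  [seen]
{1, 2, 3, 4, 5, 6} --p--> {1, 2, 3, 4, 5, 6}  [seen]
{1, 2, 3, 4, 5, 6} --q--> {1, 2, 3, 5, 6}  [seen]
{2, 3, 4, 5, 6} --p--> {1, 2, 3, 4, 5, 6}  [seen]
{2, 3, 4, 5, 6} --q--> {1, 2, 3, 5, 6}  [seen]
Reachable DFA states: {1}, {3, 5, 6}, {3, 6}, {2, 3, 4, 5}, {1, 2, 3, 5, 6}, {3, 4, 5}, {1, 2, 3, 4, 5, 6}, {2, 3, 4, 5, 6}.
{3, 5, 6} is among them.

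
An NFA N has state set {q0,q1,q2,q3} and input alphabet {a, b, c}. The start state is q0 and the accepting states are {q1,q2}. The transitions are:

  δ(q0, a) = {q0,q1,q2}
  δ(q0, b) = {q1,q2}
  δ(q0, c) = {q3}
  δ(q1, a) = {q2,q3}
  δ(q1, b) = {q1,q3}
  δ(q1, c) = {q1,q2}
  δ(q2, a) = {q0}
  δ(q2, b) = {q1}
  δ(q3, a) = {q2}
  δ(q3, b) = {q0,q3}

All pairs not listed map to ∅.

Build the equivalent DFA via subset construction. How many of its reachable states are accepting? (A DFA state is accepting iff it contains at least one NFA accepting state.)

Start state of the DFA: {q0}.
{q0} --a--> {q0,q1,q2}  [new]
{q0} --b--> {q1,q2}  [new]
{q0} --c--> {q3}  [new]
{q0,q1,q2} --a--> {q0,q1,q2,q3}  [new]
{q0,q1,q2} --b--> {q1,q2,q3}  [new]
{q0,q1,q2} --c--> {q1,q2,q3}  [seen]
{q1,q2} --a--> {q0,q2,q3}  [new]
{q1,q2} --b--> {q1,q3}  [new]
{q1,q2} --c--> {q1,q2}  [seen]
{q3} --a--> {q2}  [new]
{q3} --b--> {q0,q3}  [new]
{q3} --c--> ∅  [new]
{q0,q1,q2,q3} --a--> {q0,q1,q2,q3}  [seen]
{q0,q1,q2,q3} --b--> {q0,q1,q2,q3}  [seen]
{q0,q1,q2,q3} --c--> {q1,q2,q3}  [seen]
{q1,q2,q3} --a--> {q0,q2,q3}  [seen]
{q1,q2,q3} --b--> {q0,q1,q3}  [new]
{q1,q2,q3} --c--> {q1,q2}  [seen]
{q0,q2,q3} --a--> {q0,q1,q2}  [seen]
{q0,q2,q3} --b--> {q0,q1,q2,q3}  [seen]
{q0,q2,q3} --c--> {q3}  [seen]
{q1,q3} --a--> {q2,q3}  [new]
{q1,q3} --b--> {q0,q1,q3}  [seen]
{q1,q3} --c--> {q1,q2}  [seen]
{q2} --a--> {q0}  [seen]
{q2} --b--> {q1}  [new]
{q2} --c--> ∅  [seen]
{q0,q3} --a--> {q0,q1,q2}  [seen]
{q0,q3} --b--> {q0,q1,q2,q3}  [seen]
{q0,q3} --c--> {q3}  [seen]
∅ --a--> ∅  [seen]
∅ --b--> ∅  [seen]
∅ --c--> ∅  [seen]
{q0,q1,q3} --a--> {q0,q1,q2,q3}  [seen]
{q0,q1,q3} --b--> {q0,q1,q2,q3}  [seen]
{q0,q1,q3} --c--> {q1,q2,q3}  [seen]
{q2,q3} --a--> {q0,q2}  [new]
{q2,q3} --b--> {q0,q1,q3}  [seen]
{q2,q3} --c--> ∅  [seen]
{q1} --a--> {q2,q3}  [seen]
{q1} --b--> {q1,q3}  [seen]
{q1} --c--> {q1,q2}  [seen]
{q0,q2} --a--> {q0,q1,q2}  [seen]
{q0,q2} --b--> {q1,q2}  [seen]
{q0,q2} --c--> {q3}  [seen]
Reachable DFA states: {q0}, {q0,q1,q2}, {q1,q2}, {q3}, {q0,q1,q2,q3}, {q1,q2,q3}, {q0,q2,q3}, {q1,q3}, {q2}, {q0,q3}, ∅, {q0,q1,q3}, {q2,q3}, {q1}, {q0,q2}.
Accepting DFA states (contain an NFA accepting state): {q0,q1,q2}, {q1,q2}, {q0,q1,q2,q3}, {q1,q2,q3}, {q0,q2,q3}, {q1,q3}, {q2}, {q0,q1,q3}, {q2,q3}, {q1}, {q0,q2}.

11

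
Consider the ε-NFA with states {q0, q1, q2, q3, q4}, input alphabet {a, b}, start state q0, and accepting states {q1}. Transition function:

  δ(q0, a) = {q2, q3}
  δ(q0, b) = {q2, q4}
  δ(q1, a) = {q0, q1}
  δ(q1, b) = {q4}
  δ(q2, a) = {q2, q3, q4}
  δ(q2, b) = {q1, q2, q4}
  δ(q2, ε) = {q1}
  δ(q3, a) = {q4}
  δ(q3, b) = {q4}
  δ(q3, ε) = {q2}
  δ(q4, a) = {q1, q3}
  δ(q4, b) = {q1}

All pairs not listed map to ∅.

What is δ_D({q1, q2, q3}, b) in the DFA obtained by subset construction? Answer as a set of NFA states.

{q1, q2, q4}

δ(q1,b) = {q4}; δ(q2,b) = {q1, q2, q4}; δ(q3,b) = {q4}.
Union: {q1, q2, q4}.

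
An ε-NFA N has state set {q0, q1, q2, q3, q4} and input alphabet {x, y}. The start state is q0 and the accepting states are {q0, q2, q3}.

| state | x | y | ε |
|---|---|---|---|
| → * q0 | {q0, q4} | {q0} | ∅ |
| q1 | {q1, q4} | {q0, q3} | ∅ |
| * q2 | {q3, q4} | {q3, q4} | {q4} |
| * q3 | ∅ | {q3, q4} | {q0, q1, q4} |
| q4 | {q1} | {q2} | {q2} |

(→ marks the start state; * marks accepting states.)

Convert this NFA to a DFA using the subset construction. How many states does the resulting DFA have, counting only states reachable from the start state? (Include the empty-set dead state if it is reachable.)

3

Start state of the DFA: {q0} (ε-closure of the NFA start).
{q0} --x--> {q0, q2, q4}  [new]
{q0} --y--> {q0}  [seen]
{q0, q2, q4} --x--> {q0, q1, q2, q3, q4}  [new]
{q0, q2, q4} --y--> {q0, q1, q2, q3, q4}  [seen]
{q0, q1, q2, q3, q4} --x--> {q0, q1, q2, q3, q4}  [seen]
{q0, q1, q2, q3, q4} --y--> {q0, q1, q2, q3, q4}  [seen]
Reachable DFA states: {q0}, {q0, q2, q4}, {q0, q1, q2, q3, q4}.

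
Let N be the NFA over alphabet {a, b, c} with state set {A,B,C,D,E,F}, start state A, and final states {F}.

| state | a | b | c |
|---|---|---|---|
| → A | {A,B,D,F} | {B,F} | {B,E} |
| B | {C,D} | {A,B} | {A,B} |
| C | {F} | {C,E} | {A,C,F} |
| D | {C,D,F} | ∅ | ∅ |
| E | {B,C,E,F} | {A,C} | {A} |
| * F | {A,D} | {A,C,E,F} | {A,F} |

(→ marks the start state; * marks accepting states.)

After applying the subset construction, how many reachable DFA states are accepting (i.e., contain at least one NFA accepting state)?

Start state of the DFA: {A}.
{A} --a--> {A,B,D,F}  [new]
{A} --b--> {B,F}  [new]
{A} --c--> {B,E}  [new]
{A,B,D,F} --a--> {A,B,C,D,F}  [new]
{A,B,D,F} --b--> {A,B,C,E,F}  [new]
{A,B,D,F} --c--> {A,B,E,F}  [new]
{B,F} --a--> {A,C,D}  [new]
{B,F} --b--> {A,B,C,E,F}  [seen]
{B,F} --c--> {A,B,F}  [new]
{B,E} --a--> {B,C,D,E,F}  [new]
{B,E} --b--> {A,B,C}  [new]
{B,E} --c--> {A,B}  [new]
{A,B,C,D,F} --a--> {A,B,C,D,F}  [seen]
{A,B,C,D,F} --b--> {A,B,C,E,F}  [seen]
{A,B,C,D,F} --c--> {A,B,C,E,F}  [seen]
{A,B,C,E,F} --a--> {A,B,C,D,E,F}  [new]
{A,B,C,E,F} --b--> {A,B,C,E,F}  [seen]
{A,B,C,E,F} --c--> {A,B,C,E,F}  [seen]
{A,B,E,F} --a--> {A,B,C,D,E,F}  [seen]
{A,B,E,F} --b--> {A,B,C,E,F}  [seen]
{A,B,E,F} --c--> {A,B,E,F}  [seen]
{A,C,D} --a--> {A,B,C,D,F}  [seen]
{A,C,D} --b--> {B,C,E,F}  [new]
{A,C,D} --c--> {A,B,C,E,F}  [seen]
{A,B,F} --a--> {A,B,C,D,F}  [seen]
{A,B,F} --b--> {A,B,C,E,F}  [seen]
{A,B,F} --c--> {A,B,E,F}  [seen]
{B,C,D,E,F} --a--> {A,B,C,D,E,F}  [seen]
{B,C,D,E,F} --b--> {A,B,C,E,F}  [seen]
{B,C,D,E,F} --c--> {A,B,C,F}  [new]
{A,B,C} --a--> {A,B,C,D,F}  [seen]
{A,B,C} --b--> {A,B,C,E,F}  [seen]
{A,B,C} --c--> {A,B,C,E,F}  [seen]
{A,B} --a--> {A,B,C,D,F}  [seen]
{A,B} --b--> {A,B,F}  [seen]
{A,B} --c--> {A,B,E}  [new]
{A,B,C,D,E,F} --a--> {A,B,C,D,E,F}  [seen]
{A,B,C,D,E,F} --b--> {A,B,C,E,F}  [seen]
{A,B,C,D,E,F} --c--> {A,B,C,E,F}  [seen]
{B,C,E,F} --a--> {A,B,C,D,E,F}  [seen]
{B,C,E,F} --b--> {A,B,C,E,F}  [seen]
{B,C,E,F} --c--> {A,B,C,F}  [seen]
{A,B,C,F} --a--> {A,B,C,D,F}  [seen]
{A,B,C,F} --b--> {A,B,C,E,F}  [seen]
{A,B,C,F} --c--> {A,B,C,E,F}  [seen]
{A,B,E} --a--> {A,B,C,D,E,F}  [seen]
{A,B,E} --b--> {A,B,C,F}  [seen]
{A,B,E} --c--> {A,B,E}  [seen]
Reachable DFA states: {A}, {A,B,D,F}, {B,F}, {B,E}, {A,B,C,D,F}, {A,B,C,E,F}, {A,B,E,F}, {A,C,D}, {A,B,F}, {B,C,D,E,F}, {A,B,C}, {A,B}, {A,B,C,D,E,F}, {B,C,E,F}, {A,B,C,F}, {A,B,E}.
Accepting DFA states (contain an NFA accepting state): {A,B,D,F}, {B,F}, {A,B,C,D,F}, {A,B,C,E,F}, {A,B,E,F}, {A,B,F}, {B,C,D,E,F}, {A,B,C,D,E,F}, {B,C,E,F}, {A,B,C,F}.

10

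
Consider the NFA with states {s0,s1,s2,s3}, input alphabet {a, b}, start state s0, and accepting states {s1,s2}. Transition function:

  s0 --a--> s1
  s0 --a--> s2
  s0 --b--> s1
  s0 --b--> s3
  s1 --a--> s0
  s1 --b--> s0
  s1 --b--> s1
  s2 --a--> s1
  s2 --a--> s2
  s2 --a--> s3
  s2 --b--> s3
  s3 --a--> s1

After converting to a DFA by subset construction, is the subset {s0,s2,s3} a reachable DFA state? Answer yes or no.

Start state of the DFA: {s0}.
{s0} --a--> {s1,s2}  [new]
{s0} --b--> {s1,s3}  [new]
{s1,s2} --a--> {s0,s1,s2,s3}  [new]
{s1,s2} --b--> {s0,s1,s3}  [new]
{s1,s3} --a--> {s0,s1}  [new]
{s1,s3} --b--> {s0,s1}  [seen]
{s0,s1,s2,s3} --a--> {s0,s1,s2,s3}  [seen]
{s0,s1,s2,s3} --b--> {s0,s1,s3}  [seen]
{s0,s1,s3} --a--> {s0,s1,s2}  [new]
{s0,s1,s3} --b--> {s0,s1,s3}  [seen]
{s0,s1} --a--> {s0,s1,s2}  [seen]
{s0,s1} --b--> {s0,s1,s3}  [seen]
{s0,s1,s2} --a--> {s0,s1,s2,s3}  [seen]
{s0,s1,s2} --b--> {s0,s1,s3}  [seen]
Reachable DFA states: {s0}, {s1,s2}, {s1,s3}, {s0,s1,s2,s3}, {s0,s1,s3}, {s0,s1}, {s0,s1,s2}.
{s0,s2,s3} is not among them.

no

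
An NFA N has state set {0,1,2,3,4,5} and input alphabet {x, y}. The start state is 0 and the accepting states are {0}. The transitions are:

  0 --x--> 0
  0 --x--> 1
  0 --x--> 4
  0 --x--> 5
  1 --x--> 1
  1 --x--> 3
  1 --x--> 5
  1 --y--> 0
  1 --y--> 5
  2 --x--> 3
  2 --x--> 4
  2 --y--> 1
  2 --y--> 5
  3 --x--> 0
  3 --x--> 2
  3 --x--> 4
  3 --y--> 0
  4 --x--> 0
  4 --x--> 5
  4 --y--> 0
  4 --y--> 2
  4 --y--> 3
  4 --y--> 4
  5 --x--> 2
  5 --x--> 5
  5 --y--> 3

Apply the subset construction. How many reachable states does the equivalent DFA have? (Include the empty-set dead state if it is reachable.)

5

Start state of the DFA: {0}.
{0} --x--> {0,1,4,5}  [new]
{0} --y--> ∅  [new]
{0,1,4,5} --x--> {0,1,2,3,4,5}  [new]
{0,1,4,5} --y--> {0,2,3,4,5}  [new]
∅ --x--> ∅  [seen]
∅ --y--> ∅  [seen]
{0,1,2,3,4,5} --x--> {0,1,2,3,4,5}  [seen]
{0,1,2,3,4,5} --y--> {0,1,2,3,4,5}  [seen]
{0,2,3,4,5} --x--> {0,1,2,3,4,5}  [seen]
{0,2,3,4,5} --y--> {0,1,2,3,4,5}  [seen]
Reachable DFA states: {0}, {0,1,4,5}, ∅, {0,1,2,3,4,5}, {0,2,3,4,5}.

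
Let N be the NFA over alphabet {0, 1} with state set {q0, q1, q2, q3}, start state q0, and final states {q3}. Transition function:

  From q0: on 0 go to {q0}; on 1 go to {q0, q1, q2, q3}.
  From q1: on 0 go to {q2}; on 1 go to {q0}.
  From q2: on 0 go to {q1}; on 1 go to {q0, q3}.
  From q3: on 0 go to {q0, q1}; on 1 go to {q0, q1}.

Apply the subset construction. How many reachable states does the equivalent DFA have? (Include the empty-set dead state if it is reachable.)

3

Start state of the DFA: {q0}.
{q0} --0--> {q0}  [seen]
{q0} --1--> {q0, q1, q2, q3}  [new]
{q0, q1, q2, q3} --0--> {q0, q1, q2}  [new]
{q0, q1, q2, q3} --1--> {q0, q1, q2, q3}  [seen]
{q0, q1, q2} --0--> {q0, q1, q2}  [seen]
{q0, q1, q2} --1--> {q0, q1, q2, q3}  [seen]
Reachable DFA states: {q0}, {q0, q1, q2, q3}, {q0, q1, q2}.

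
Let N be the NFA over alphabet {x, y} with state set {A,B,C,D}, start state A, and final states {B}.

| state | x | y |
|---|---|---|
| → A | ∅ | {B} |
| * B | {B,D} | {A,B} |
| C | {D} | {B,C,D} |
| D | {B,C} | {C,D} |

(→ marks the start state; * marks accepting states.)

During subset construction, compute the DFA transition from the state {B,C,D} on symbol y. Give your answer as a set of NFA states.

{A,B,C,D}

δ(B,y) = {A,B}; δ(C,y) = {B,C,D}; δ(D,y) = {C,D}.
Union: {A,B,C,D}.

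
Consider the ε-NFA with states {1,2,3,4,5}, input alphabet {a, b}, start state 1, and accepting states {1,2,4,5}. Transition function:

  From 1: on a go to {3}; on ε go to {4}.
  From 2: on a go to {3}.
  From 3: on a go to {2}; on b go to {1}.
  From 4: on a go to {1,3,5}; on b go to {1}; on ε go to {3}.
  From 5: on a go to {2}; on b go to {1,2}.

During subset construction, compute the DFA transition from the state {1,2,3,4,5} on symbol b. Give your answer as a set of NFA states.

{1,2,3,4}

δ(1,b) = ∅; δ(2,b) = ∅; δ(3,b) = {1}; δ(4,b) = {1}; δ(5,b) = {1,2}.
Union: {1,2}.
ε-closure gives {1,2,3,4}.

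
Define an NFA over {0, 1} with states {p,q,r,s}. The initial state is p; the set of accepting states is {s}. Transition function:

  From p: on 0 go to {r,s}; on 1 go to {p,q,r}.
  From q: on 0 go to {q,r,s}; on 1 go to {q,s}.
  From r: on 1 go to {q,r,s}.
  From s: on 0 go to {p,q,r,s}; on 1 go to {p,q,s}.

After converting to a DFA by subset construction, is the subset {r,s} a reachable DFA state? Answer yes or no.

yes

Start state of the DFA: {p}.
{p} --0--> {r,s}  [new]
{p} --1--> {p,q,r}  [new]
{r,s} --0--> {p,q,r,s}  [new]
{r,s} --1--> {p,q,r,s}  [seen]
{p,q,r} --0--> {q,r,s}  [new]
{p,q,r} --1--> {p,q,r,s}  [seen]
{p,q,r,s} --0--> {p,q,r,s}  [seen]
{p,q,r,s} --1--> {p,q,r,s}  [seen]
{q,r,s} --0--> {p,q,r,s}  [seen]
{q,r,s} --1--> {p,q,r,s}  [seen]
Reachable DFA states: {p}, {r,s}, {p,q,r}, {p,q,r,s}, {q,r,s}.
{r,s} is among them.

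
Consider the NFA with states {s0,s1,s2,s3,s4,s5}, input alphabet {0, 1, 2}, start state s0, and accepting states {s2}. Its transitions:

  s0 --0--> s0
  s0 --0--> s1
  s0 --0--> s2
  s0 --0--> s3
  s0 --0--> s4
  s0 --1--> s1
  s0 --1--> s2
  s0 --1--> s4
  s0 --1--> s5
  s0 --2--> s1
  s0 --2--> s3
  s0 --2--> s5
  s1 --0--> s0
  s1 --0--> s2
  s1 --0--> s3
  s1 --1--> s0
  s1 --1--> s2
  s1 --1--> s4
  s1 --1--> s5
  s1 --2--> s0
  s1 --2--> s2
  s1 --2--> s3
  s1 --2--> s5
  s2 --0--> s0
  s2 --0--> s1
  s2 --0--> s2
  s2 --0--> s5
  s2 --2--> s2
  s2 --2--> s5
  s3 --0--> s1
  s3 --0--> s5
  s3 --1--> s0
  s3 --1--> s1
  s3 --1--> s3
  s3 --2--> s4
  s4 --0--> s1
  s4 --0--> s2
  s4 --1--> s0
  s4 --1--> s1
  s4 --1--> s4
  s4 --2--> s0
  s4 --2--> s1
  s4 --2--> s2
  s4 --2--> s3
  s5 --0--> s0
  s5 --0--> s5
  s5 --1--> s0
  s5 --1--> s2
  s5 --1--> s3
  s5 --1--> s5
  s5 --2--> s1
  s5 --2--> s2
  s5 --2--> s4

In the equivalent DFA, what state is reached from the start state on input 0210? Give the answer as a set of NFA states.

{s0,s1,s2,s3,s4,s5}

Start: {s0}.
δ(s0,0) = {s0,s1,s2,s3,s4}.
Union: {s0,s1,s2,s3,s4}.
After 0: {s0,s1,s2,s3,s4}.
δ(s0,2) = {s1,s3,s5}; δ(s1,2) = {s0,s2,s3,s5}; δ(s2,2) = {s2,s5}; δ(s3,2) = {s4}; δ(s4,2) = {s0,s1,s2,s3}.
Union: {s0,s1,s2,s3,s4,s5}.
After 2: {s0,s1,s2,s3,s4,s5}.
δ(s0,1) = {s1,s2,s4,s5}; δ(s1,1) = {s0,s2,s4,s5}; δ(s2,1) = ∅; δ(s3,1) = {s0,s1,s3}; δ(s4,1) = {s0,s1,s4}; δ(s5,1) = {s0,s2,s3,s5}.
Union: {s0,s1,s2,s3,s4,s5}.
After 1: {s0,s1,s2,s3,s4,s5}.
δ(s0,0) = {s0,s1,s2,s3,s4}; δ(s1,0) = {s0,s2,s3}; δ(s2,0) = {s0,s1,s2,s5}; δ(s3,0) = {s1,s5}; δ(s4,0) = {s1,s2}; δ(s5,0) = {s0,s5}.
Union: {s0,s1,s2,s3,s4,s5}.
After 0: {s0,s1,s2,s3,s4,s5}.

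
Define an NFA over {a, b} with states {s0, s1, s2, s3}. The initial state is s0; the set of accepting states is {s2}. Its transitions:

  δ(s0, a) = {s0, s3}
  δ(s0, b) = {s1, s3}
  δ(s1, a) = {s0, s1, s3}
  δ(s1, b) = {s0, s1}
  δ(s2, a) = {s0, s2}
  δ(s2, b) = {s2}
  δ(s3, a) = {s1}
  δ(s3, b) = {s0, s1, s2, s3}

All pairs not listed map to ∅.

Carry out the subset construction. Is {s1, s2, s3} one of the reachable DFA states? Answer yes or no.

no

Start state of the DFA: {s0}.
{s0} --a--> {s0, s3}  [new]
{s0} --b--> {s1, s3}  [new]
{s0, s3} --a--> {s0, s1, s3}  [new]
{s0, s3} --b--> {s0, s1, s2, s3}  [new]
{s1, s3} --a--> {s0, s1, s3}  [seen]
{s1, s3} --b--> {s0, s1, s2, s3}  [seen]
{s0, s1, s3} --a--> {s0, s1, s3}  [seen]
{s0, s1, s3} --b--> {s0, s1, s2, s3}  [seen]
{s0, s1, s2, s3} --a--> {s0, s1, s2, s3}  [seen]
{s0, s1, s2, s3} --b--> {s0, s1, s2, s3}  [seen]
Reachable DFA states: {s0}, {s0, s3}, {s1, s3}, {s0, s1, s3}, {s0, s1, s2, s3}.
{s1, s2, s3} is not among them.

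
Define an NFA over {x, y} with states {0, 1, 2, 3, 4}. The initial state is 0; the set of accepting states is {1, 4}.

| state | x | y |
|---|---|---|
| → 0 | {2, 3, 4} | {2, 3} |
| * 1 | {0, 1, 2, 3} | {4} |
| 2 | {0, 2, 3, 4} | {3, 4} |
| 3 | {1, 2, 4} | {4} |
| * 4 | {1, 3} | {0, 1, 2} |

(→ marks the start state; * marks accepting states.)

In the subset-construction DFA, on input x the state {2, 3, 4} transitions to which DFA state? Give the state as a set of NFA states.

{0, 1, 2, 3, 4}

δ(2,x) = {0, 2, 3, 4}; δ(3,x) = {1, 2, 4}; δ(4,x) = {1, 3}.
Union: {0, 1, 2, 3, 4}.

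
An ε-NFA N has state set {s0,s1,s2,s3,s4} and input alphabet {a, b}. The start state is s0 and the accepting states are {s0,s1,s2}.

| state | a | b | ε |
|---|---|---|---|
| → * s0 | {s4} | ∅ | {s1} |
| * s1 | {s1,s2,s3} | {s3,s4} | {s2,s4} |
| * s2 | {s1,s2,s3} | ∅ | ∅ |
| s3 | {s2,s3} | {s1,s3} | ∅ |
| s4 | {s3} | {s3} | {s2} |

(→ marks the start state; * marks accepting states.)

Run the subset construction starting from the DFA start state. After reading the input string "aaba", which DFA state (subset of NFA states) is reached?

{s1,s2,s3,s4}

Start: {s0,s1,s2,s4}.
δ(s0,a) = {s4}; δ(s1,a) = {s1,s2,s3}; δ(s2,a) = {s1,s2,s3}; δ(s4,a) = {s3}.
Union: {s1,s2,s3,s4}.
After a: {s1,s2,s3,s4}.
δ(s1,a) = {s1,s2,s3}; δ(s2,a) = {s1,s2,s3}; δ(s3,a) = {s2,s3}; δ(s4,a) = {s3}.
Union: {s1,s2,s3}.
ε-closure gives {s1,s2,s3,s4}.
After a: {s1,s2,s3,s4}.
δ(s1,b) = {s3,s4}; δ(s2,b) = ∅; δ(s3,b) = {s1,s3}; δ(s4,b) = {s3}.
Union: {s1,s3,s4}.
ε-closure gives {s1,s2,s3,s4}.
After b: {s1,s2,s3,s4}.
δ(s1,a) = {s1,s2,s3}; δ(s2,a) = {s1,s2,s3}; δ(s3,a) = {s2,s3}; δ(s4,a) = {s3}.
Union: {s1,s2,s3}.
ε-closure gives {s1,s2,s3,s4}.
After a: {s1,s2,s3,s4}.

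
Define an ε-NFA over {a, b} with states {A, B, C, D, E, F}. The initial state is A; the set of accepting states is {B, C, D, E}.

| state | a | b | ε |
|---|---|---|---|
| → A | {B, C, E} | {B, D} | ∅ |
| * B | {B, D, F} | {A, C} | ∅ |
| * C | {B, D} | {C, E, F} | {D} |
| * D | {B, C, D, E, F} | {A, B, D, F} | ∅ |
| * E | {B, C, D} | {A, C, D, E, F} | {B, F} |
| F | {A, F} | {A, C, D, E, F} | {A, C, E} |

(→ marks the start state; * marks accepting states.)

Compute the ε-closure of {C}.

Begin with {C}.
C →ε {D}; add D.
ε-closure = {C, D}.

{C, D}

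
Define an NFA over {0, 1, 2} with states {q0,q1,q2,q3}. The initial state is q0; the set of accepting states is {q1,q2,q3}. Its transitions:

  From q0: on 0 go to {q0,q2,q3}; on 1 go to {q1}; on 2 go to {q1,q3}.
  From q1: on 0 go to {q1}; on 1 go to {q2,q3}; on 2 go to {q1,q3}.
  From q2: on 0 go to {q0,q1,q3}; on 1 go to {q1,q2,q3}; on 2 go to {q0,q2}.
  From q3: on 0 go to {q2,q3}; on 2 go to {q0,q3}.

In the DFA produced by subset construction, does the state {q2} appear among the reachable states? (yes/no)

no

Start state of the DFA: {q0}.
{q0} --0--> {q0,q2,q3}  [new]
{q0} --1--> {q1}  [new]
{q0} --2--> {q1,q3}  [new]
{q0,q2,q3} --0--> {q0,q1,q2,q3}  [new]
{q0,q2,q3} --1--> {q1,q2,q3}  [new]
{q0,q2,q3} --2--> {q0,q1,q2,q3}  [seen]
{q1} --0--> {q1}  [seen]
{q1} --1--> {q2,q3}  [new]
{q1} --2--> {q1,q3}  [seen]
{q1,q3} --0--> {q1,q2,q3}  [seen]
{q1,q3} --1--> {q2,q3}  [seen]
{q1,q3} --2--> {q0,q1,q3}  [new]
{q0,q1,q2,q3} --0--> {q0,q1,q2,q3}  [seen]
{q0,q1,q2,q3} --1--> {q1,q2,q3}  [seen]
{q0,q1,q2,q3} --2--> {q0,q1,q2,q3}  [seen]
{q1,q2,q3} --0--> {q0,q1,q2,q3}  [seen]
{q1,q2,q3} --1--> {q1,q2,q3}  [seen]
{q1,q2,q3} --2--> {q0,q1,q2,q3}  [seen]
{q2,q3} --0--> {q0,q1,q2,q3}  [seen]
{q2,q3} --1--> {q1,q2,q3}  [seen]
{q2,q3} --2--> {q0,q2,q3}  [seen]
{q0,q1,q3} --0--> {q0,q1,q2,q3}  [seen]
{q0,q1,q3} --1--> {q1,q2,q3}  [seen]
{q0,q1,q3} --2--> {q0,q1,q3}  [seen]
Reachable DFA states: {q0}, {q0,q2,q3}, {q1}, {q1,q3}, {q0,q1,q2,q3}, {q1,q2,q3}, {q2,q3}, {q0,q1,q3}.
{q2} is not among them.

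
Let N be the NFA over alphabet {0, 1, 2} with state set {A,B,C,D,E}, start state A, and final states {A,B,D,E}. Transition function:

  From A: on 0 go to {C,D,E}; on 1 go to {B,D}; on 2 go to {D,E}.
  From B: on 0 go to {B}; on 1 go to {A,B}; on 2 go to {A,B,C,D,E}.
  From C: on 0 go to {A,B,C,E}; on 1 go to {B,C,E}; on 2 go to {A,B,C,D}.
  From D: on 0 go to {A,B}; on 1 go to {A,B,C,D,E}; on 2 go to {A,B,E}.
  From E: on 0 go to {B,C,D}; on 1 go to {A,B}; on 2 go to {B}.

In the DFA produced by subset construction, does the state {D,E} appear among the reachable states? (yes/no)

Start state of the DFA: {A}.
{A} --0--> {C,D,E}  [new]
{A} --1--> {B,D}  [new]
{A} --2--> {D,E}  [new]
{C,D,E} --0--> {A,B,C,D,E}  [new]
{C,D,E} --1--> {A,B,C,D,E}  [seen]
{C,D,E} --2--> {A,B,C,D,E}  [seen]
{B,D} --0--> {A,B}  [new]
{B,D} --1--> {A,B,C,D,E}  [seen]
{B,D} --2--> {A,B,C,D,E}  [seen]
{D,E} --0--> {A,B,C,D}  [new]
{D,E} --1--> {A,B,C,D,E}  [seen]
{D,E} --2--> {A,B,E}  [new]
{A,B,C,D,E} --0--> {A,B,C,D,E}  [seen]
{A,B,C,D,E} --1--> {A,B,C,D,E}  [seen]
{A,B,C,D,E} --2--> {A,B,C,D,E}  [seen]
{A,B} --0--> {B,C,D,E}  [new]
{A,B} --1--> {A,B,D}  [new]
{A,B} --2--> {A,B,C,D,E}  [seen]
{A,B,C,D} --0--> {A,B,C,D,E}  [seen]
{A,B,C,D} --1--> {A,B,C,D,E}  [seen]
{A,B,C,D} --2--> {A,B,C,D,E}  [seen]
{A,B,E} --0--> {B,C,D,E}  [seen]
{A,B,E} --1--> {A,B,D}  [seen]
{A,B,E} --2--> {A,B,C,D,E}  [seen]
{B,C,D,E} --0--> {A,B,C,D,E}  [seen]
{B,C,D,E} --1--> {A,B,C,D,E}  [seen]
{B,C,D,E} --2--> {A,B,C,D,E}  [seen]
{A,B,D} --0--> {A,B,C,D,E}  [seen]
{A,B,D} --1--> {A,B,C,D,E}  [seen]
{A,B,D} --2--> {A,B,C,D,E}  [seen]
Reachable DFA states: {A}, {C,D,E}, {B,D}, {D,E}, {A,B,C,D,E}, {A,B}, {A,B,C,D}, {A,B,E}, {B,C,D,E}, {A,B,D}.
{D,E} is among them.

yes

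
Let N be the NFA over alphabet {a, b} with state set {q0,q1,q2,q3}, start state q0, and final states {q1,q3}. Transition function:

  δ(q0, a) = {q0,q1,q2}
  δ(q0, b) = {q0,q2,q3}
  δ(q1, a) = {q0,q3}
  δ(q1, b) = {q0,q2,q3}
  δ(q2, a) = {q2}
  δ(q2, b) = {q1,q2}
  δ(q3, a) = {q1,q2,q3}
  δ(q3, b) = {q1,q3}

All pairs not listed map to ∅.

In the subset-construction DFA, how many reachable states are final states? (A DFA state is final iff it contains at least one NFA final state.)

3

Start state of the DFA: {q0}.
{q0} --a--> {q0,q1,q2}  [new]
{q0} --b--> {q0,q2,q3}  [new]
{q0,q1,q2} --a--> {q0,q1,q2,q3}  [new]
{q0,q1,q2} --b--> {q0,q1,q2,q3}  [seen]
{q0,q2,q3} --a--> {q0,q1,q2,q3}  [seen]
{q0,q2,q3} --b--> {q0,q1,q2,q3}  [seen]
{q0,q1,q2,q3} --a--> {q0,q1,q2,q3}  [seen]
{q0,q1,q2,q3} --b--> {q0,q1,q2,q3}  [seen]
Reachable DFA states: {q0}, {q0,q1,q2}, {q0,q2,q3}, {q0,q1,q2,q3}.
Accepting DFA states (contain an NFA accepting state): {q0,q1,q2}, {q0,q2,q3}, {q0,q1,q2,q3}.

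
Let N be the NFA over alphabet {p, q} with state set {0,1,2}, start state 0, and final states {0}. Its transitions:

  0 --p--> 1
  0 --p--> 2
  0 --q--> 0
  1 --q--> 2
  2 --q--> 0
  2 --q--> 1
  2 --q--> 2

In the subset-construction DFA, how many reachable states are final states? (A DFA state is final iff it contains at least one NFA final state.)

2

Start state of the DFA: {0}.
{0} --p--> {1,2}  [new]
{0} --q--> {0}  [seen]
{1,2} --p--> ∅  [new]
{1,2} --q--> {0,1,2}  [new]
∅ --p--> ∅  [seen]
∅ --q--> ∅  [seen]
{0,1,2} --p--> {1,2}  [seen]
{0,1,2} --q--> {0,1,2}  [seen]
Reachable DFA states: {0}, {1,2}, ∅, {0,1,2}.
Accepting DFA states (contain an NFA accepting state): {0}, {0,1,2}.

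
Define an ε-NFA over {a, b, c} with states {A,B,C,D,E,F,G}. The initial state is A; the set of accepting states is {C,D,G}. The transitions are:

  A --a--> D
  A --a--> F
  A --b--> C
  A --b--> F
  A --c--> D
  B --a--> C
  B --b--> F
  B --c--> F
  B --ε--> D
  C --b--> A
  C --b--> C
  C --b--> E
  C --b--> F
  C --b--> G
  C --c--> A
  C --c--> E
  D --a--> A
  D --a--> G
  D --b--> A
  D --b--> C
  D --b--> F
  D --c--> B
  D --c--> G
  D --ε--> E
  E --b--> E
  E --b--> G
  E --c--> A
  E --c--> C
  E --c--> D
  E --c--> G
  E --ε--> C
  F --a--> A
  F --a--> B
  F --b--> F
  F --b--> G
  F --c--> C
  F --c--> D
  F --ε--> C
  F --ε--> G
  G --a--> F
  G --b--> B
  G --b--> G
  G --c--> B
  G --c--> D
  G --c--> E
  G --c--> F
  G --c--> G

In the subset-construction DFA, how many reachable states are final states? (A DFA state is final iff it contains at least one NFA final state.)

Start state of the DFA: {A} (ε-closure of the NFA start).
{A} --a--> {C,D,E,F,G}  [new]
{A} --b--> {C,F,G}  [new]
{A} --c--> {C,D,E}  [new]
{C,D,E,F,G} --a--> {A,B,C,D,E,F,G}  [new]
{C,D,E,F,G} --b--> {A,B,C,D,E,F,G}  [seen]
{C,D,E,F,G} --c--> {A,B,C,D,E,F,G}  [seen]
{C,F,G} --a--> {A,B,C,D,E,F,G}  [seen]
{C,F,G} --b--> {A,B,C,D,E,F,G}  [seen]
{C,F,G} --c--> {A,B,C,D,E,F,G}  [seen]
{C,D,E} --a--> {A,G}  [new]
{C,D,E} --b--> {A,C,E,F,G}  [new]
{C,D,E} --c--> {A,B,C,D,E,G}  [new]
{A,B,C,D,E,F,G} --a--> {A,B,C,D,E,F,G}  [seen]
{A,B,C,D,E,F,G} --b--> {A,B,C,D,E,F,G}  [seen]
{A,B,C,D,E,F,G} --c--> {A,B,C,D,E,F,G}  [seen]
{A,G} --a--> {C,D,E,F,G}  [seen]
{A,G} --b--> {B,C,D,E,F,G}  [new]
{A,G} --c--> {B,C,D,E,F,G}  [seen]
{A,C,E,F,G} --a--> {A,B,C,D,E,F,G}  [seen]
{A,C,E,F,G} --b--> {A,B,C,D,E,F,G}  [seen]
{A,C,E,F,G} --c--> {A,B,C,D,E,F,G}  [seen]
{A,B,C,D,E,G} --a--> {A,C,D,E,F,G}  [new]
{A,B,C,D,E,G} --b--> {A,B,C,D,E,F,G}  [seen]
{A,B,C,D,E,G} --c--> {A,B,C,D,E,F,G}  [seen]
{B,C,D,E,F,G} --a--> {A,B,C,D,E,F,G}  [seen]
{B,C,D,E,F,G} --b--> {A,B,C,D,E,F,G}  [seen]
{B,C,D,E,F,G} --c--> {A,B,C,D,E,F,G}  [seen]
{A,C,D,E,F,G} --a--> {A,B,C,D,E,F,G}  [seen]
{A,C,D,E,F,G} --b--> {A,B,C,D,E,F,G}  [seen]
{A,C,D,E,F,G} --c--> {A,B,C,D,E,F,G}  [seen]
Reachable DFA states: {A}, {C,D,E,F,G}, {C,F,G}, {C,D,E}, {A,B,C,D,E,F,G}, {A,G}, {A,C,E,F,G}, {A,B,C,D,E,G}, {B,C,D,E,F,G}, {A,C,D,E,F,G}.
Accepting DFA states (contain an NFA accepting state): {C,D,E,F,G}, {C,F,G}, {C,D,E}, {A,B,C,D,E,F,G}, {A,G}, {A,C,E,F,G}, {A,B,C,D,E,G}, {B,C,D,E,F,G}, {A,C,D,E,F,G}.

9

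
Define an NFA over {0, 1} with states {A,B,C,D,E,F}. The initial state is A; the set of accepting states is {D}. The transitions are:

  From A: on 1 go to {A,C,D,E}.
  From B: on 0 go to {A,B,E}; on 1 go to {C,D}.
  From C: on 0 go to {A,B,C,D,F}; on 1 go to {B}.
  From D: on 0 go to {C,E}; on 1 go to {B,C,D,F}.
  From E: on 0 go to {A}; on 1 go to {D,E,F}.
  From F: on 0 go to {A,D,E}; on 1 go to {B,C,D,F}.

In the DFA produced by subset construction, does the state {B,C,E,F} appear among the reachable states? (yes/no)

Start state of the DFA: {A}.
{A} --0--> ∅  [new]
{A} --1--> {A,C,D,E}  [new]
∅ --0--> ∅  [seen]
∅ --1--> ∅  [seen]
{A,C,D,E} --0--> {A,B,C,D,E,F}  [new]
{A,C,D,E} --1--> {A,B,C,D,E,F}  [seen]
{A,B,C,D,E,F} --0--> {A,B,C,D,E,F}  [seen]
{A,B,C,D,E,F} --1--> {A,B,C,D,E,F}  [seen]
Reachable DFA states: {A}, ∅, {A,C,D,E}, {A,B,C,D,E,F}.
{B,C,E,F} is not among them.

no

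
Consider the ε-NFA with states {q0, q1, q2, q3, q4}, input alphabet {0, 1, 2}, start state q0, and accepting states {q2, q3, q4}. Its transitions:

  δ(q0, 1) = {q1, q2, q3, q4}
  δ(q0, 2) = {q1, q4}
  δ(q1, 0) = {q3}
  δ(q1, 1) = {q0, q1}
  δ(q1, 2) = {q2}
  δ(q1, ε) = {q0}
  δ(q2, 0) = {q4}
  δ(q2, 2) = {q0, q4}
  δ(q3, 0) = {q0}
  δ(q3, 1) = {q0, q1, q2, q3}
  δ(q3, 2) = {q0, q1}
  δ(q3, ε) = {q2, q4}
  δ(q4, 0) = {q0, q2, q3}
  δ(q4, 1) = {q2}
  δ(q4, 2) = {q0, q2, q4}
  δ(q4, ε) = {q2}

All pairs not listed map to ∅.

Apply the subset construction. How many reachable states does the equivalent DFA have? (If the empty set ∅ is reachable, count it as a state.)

5

Start state of the DFA: {q0} (ε-closure of the NFA start).
{q0} --0--> ∅  [new]
{q0} --1--> {q0, q1, q2, q3, q4}  [new]
{q0} --2--> {q0, q1, q2, q4}  [new]
∅ --0--> ∅  [seen]
∅ --1--> ∅  [seen]
∅ --2--> ∅  [seen]
{q0, q1, q2, q3, q4} --0--> {q0, q2, q3, q4}  [new]
{q0, q1, q2, q3, q4} --1--> {q0, q1, q2, q3, q4}  [seen]
{q0, q1, q2, q3, q4} --2--> {q0, q1, q2, q4}  [seen]
{q0, q1, q2, q4} --0--> {q0, q2, q3, q4}  [seen]
{q0, q1, q2, q4} --1--> {q0, q1, q2, q3, q4}  [seen]
{q0, q1, q2, q4} --2--> {q0, q1, q2, q4}  [seen]
{q0, q2, q3, q4} --0--> {q0, q2, q3, q4}  [seen]
{q0, q2, q3, q4} --1--> {q0, q1, q2, q3, q4}  [seen]
{q0, q2, q3, q4} --2--> {q0, q1, q2, q4}  [seen]
Reachable DFA states: {q0}, ∅, {q0, q1, q2, q3, q4}, {q0, q1, q2, q4}, {q0, q2, q3, q4}.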